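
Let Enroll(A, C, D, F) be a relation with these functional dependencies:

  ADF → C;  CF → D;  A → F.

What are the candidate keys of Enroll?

{A, C}, {A, D}

{A, C}⁺: A→F adds F; CF→D adds D → {A, C, D, F}.
{A, D}⁺: A→F adds F; ADF→C adds C → {A, C, D, F}.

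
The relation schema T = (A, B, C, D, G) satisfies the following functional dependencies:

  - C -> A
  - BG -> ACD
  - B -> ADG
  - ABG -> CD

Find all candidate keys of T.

Attribute B never appears on the right-hand side of any dependency, so B must belong to every candidate key.
{B}⁺ = {A, B, C, D, G}, which is all of the schema, so {B} is the only candidate key.

B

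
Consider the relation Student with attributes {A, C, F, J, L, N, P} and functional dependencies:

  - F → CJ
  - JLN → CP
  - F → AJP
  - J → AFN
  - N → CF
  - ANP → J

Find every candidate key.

(F, L), (J, L), (L, N)

Attribute L never appears on the right-hand side of any dependency, so L must belong to every candidate key.
{L}⁺ = {L}, which is not all of the schema, so we must add further attributes.
{F, L}⁺: F→CJ adds C, J; F→AJP adds A, P; J→AFN adds N → {A, C, F, J, L, N, P}. Minimal: {L}⁺ = {L}; {F}⁺ = {A, C, F, J, N, P} — none reach the full schema.
{J, L}⁺: J→AFN adds A, F, N; N→CF adds C; JLN→CP adds P → {A, C, F, J, L, N, P}. Minimal: {L}⁺ = {L}; {J}⁺ = {A, C, F, J, N, P} — none reach the full schema.
{L, N}⁺: N→CF adds C, F; F→CJ adds J; JLN→CP adds P; F→AJP adds A → {A, C, F, J, L, N, P}. Minimal: {N}⁺ = {A, C, F, J, N, P}; {L}⁺ = {L} — none reach the full schema.
Any other superkey contains one of these as a subset, so there are no further candidate keys.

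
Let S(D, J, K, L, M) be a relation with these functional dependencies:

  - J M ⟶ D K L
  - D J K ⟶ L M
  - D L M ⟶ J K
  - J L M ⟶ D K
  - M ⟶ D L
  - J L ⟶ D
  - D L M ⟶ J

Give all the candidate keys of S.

{M}⁺: M→DL adds D, L; DLM→J adds J; JM→DKL adds K → {D, J, K, L, M}.
{D, J, K}⁺: DJK→LM adds L, M → {D, J, K, L, M}. Minimal: {J, K}⁺ = {J, K}; {D, K}⁺ = {D, K}; {D, J}⁺ = {D, J} — none reach the full schema.
{J, K, L}⁺: JL→D adds D; DJK→LM adds M → {D, J, K, L, M}. Minimal: {K, L}⁺ = {K, L}; {J, L}⁺ = {D, J, L}; {J, K}⁺ = {J, K} — none reach the full schema.
Any other superkey contains one of these as a subset, so there are no further candidate keys.

{M}, {D, J, K}, {J, K, L}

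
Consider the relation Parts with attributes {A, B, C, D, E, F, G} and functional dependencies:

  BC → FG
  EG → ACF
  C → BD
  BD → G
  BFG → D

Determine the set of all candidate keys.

Attribute E never appears on the right-hand side of any dependency, so E must belong to every candidate key.
{E}⁺ = {E}, which is not all of the schema, so we must add further attributes.
{C, E}⁺: C→BD adds B, D; BD→G adds G; BC→FG adds F; EG→ACF adds A → {A, B, C, D, E, F, G}. Minimal: {E}⁺ = {E}; {C}⁺ = {B, C, D, F, G} — none reach the full schema.
{E, G}⁺: EG→ACF adds A, C, F; C→BD adds B, D → {A, B, C, D, E, F, G}. Minimal: {G}⁺ = {G}; {E}⁺ = {E} — none reach the full schema.
{B, D, E}⁺: BD→G adds G; EG→ACF adds A, C, F → {A, B, C, D, E, F, G}. Minimal: {D, E}⁺ = {D, E}; {B, E}⁺ = {B, E}; {B, D}⁺ = {B, D, G} — none reach the full schema.

(C, E), (E, G), (B, D, E)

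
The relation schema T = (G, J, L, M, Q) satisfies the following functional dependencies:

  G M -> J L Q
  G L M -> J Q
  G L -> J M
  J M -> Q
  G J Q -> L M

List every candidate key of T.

GL; GM; GJQ

Attribute G never appears on the right-hand side of any dependency, so G must belong to every candidate key.
{G}⁺ = {G}, which is not all of the schema, so we must add further attributes.
{G, L}⁺: GL→JM adds J, M; JM→Q adds Q → {G, J, L, M, Q}.
{G, M}⁺: GM→JLQ adds J, L, Q → {G, J, L, M, Q}.
{G, J, Q}⁺: GJQ→LM adds L, M → {G, J, L, M, Q}.
Any other superkey contains one of these as a subset, so there are no further candidate keys.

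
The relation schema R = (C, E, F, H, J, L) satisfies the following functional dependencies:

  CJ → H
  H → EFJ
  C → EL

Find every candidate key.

{C, H}, {C, J}

Attribute C never appears on the right-hand side of any dependency, so C must belong to every candidate key.
{C}⁺ = {C, E, L}, which is not all of the schema, so we must add further attributes.
{C, H}⁺: H→EFJ adds E, F, J; C→EL adds L → {C, E, F, H, J, L}.
{C, J}⁺: CJ→H adds H; H→EFJ adds E, F; C→EL adds L → {C, E, F, H, J, L}.
Any other superkey contains one of these as a subset, so there are no further candidate keys.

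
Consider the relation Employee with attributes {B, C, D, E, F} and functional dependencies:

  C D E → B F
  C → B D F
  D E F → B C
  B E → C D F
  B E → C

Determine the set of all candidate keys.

Attribute E never appears on the right-hand side of any dependency, so E must belong to every candidate key.
{E}⁺ = {E}, which is not all of the schema, so we must add further attributes.
{B, E}⁺: BE→CDF adds C, D, F → {B, C, D, E, F}. Minimal: {E}⁺ = {E}; {B}⁺ = {B} — none reach the full schema.
{C, E}⁺: C→BDF adds B, D, F → {B, C, D, E, F}. Minimal: {E}⁺ = {E}; {C}⁺ = {B, C, D, F} — none reach the full schema.
{D, E, F}⁺: DEF→BC adds B, C → {B, C, D, E, F}. Minimal: {E, F}⁺ = {E, F}; {D, F}⁺ = {D, F}; {D, E}⁺ = {D, E} — none reach the full schema.
Any other superkey contains one of these as a subset, so there are no further candidate keys.

{B, E}, {C, E}, {D, E, F}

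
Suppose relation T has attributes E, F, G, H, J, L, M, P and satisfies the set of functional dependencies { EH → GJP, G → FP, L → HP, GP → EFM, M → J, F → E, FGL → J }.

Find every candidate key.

{E, L}, {F, L}, {G, L}

{E, L}⁺: L→HP adds H, P; EH→GJP adds G, J; G→FP adds F; GP→EFM adds M → {E, F, G, H, J, L, M, P}. Minimal: {L}⁺ = {H, L, P}; {E}⁺ = {E} — none reach the full schema.
{F, L}⁺: L→HP adds H, P; F→E adds E; EH→GJP adds G, J; GP→EFM adds M → {E, F, G, H, J, L, M, P}. Minimal: {L}⁺ = {H, L, P}; {F}⁺ = {E, F} — none reach the full schema.
{G, L}⁺: G→FP adds F, P; L→HP adds H; GP→EFM adds E, M; M→J adds J → {E, F, G, H, J, L, M, P}. Minimal: {L}⁺ = {H, L, P}; {G}⁺ = {E, F, G, J, M, P} — none reach the full schema.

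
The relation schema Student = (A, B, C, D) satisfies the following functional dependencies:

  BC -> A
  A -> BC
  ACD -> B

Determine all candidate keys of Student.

Attribute D never appears on the right-hand side of any dependency, so D must belong to every candidate key.
{D}⁺ = {D}, which is not all of the schema, so we must add further attributes.
{A, D}⁺: A→BC adds B, C → {A, B, C, D}. Minimal: {D}⁺ = {D}; {A}⁺ = {A, B, C} — none reach the full schema.
{B, C, D}⁺: BC→A adds A → {A, B, C, D}. Minimal: {C, D}⁺ = {C, D}; {B, D}⁺ = {B, D}; {B, C}⁺ = {A, B, C} — none reach the full schema.

(A, D), (B, C, D)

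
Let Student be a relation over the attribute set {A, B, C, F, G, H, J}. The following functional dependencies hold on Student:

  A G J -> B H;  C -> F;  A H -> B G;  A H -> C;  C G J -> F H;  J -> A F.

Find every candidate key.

{G, J}, {H, J}

Attribute J never appears on the right-hand side of any dependency, so J must belong to every candidate key.
{J}⁺ = {A, F, J}, which is not all of the schema, so we must add further attributes.
{G, J}⁺: J→AF adds A, F; AGJ→BH adds B, H; AH→C adds C → {A, B, C, F, G, H, J}. Minimal: {J}⁺ = {A, F, J}; {G}⁺ = {G} — none reach the full schema.
{H, J}⁺: J→AF adds A, F; AH→BG adds B, G; AH→C adds C → {A, B, C, F, G, H, J}. Minimal: {J}⁺ = {A, F, J}; {H}⁺ = {H} — none reach the full schema.
Any other superkey contains one of these as a subset, so there are no further candidate keys.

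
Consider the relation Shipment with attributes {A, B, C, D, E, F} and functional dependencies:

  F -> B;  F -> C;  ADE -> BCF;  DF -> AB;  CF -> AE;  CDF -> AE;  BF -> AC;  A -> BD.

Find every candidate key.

{F}⁺: F→B adds B; F→C adds C; CF→AE adds A, E; A→BD adds D → {A, B, C, D, E, F}.
{A, E}⁺: A→BD adds B, D; ADE→BCF adds C, F → {A, B, C, D, E, F}. Minimal: {E}⁺ = {E}; {A}⁺ = {A, B, D} — none reach the full schema.
Any other superkey contains one of these as a subset, so there are no further candidate keys.

{F}; {A, E}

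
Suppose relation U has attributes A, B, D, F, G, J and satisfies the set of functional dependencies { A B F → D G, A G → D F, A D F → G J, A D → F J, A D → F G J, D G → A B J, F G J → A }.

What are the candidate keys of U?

{A, D}⁺: AD→FJ adds F, J; AD→FGJ adds G; DG→ABJ adds B → {A, B, D, F, G, J}.
{A, G}⁺: AG→DF adds D, F; ADF→GJ adds J; DG→ABJ adds B → {A, B, D, F, G, J}.
{D, G}⁺: DG→ABJ adds A, B, J; AG→DF adds F → {A, B, D, F, G, J}.
{A, B, F}⁺: ABF→DG adds D, G; ADF→GJ adds J → {A, B, D, F, G, J}.
{F, G, J}⁺: FGJ→A adds A; AG→DF adds D; DG→ABJ adds B → {A, B, D, F, G, J}.

AD, AG, DG, ABF, FGJ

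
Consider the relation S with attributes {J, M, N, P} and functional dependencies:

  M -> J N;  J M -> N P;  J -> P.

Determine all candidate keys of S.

(M)

Attribute M never appears on the right-hand side of any dependency, so M must belong to every candidate key.
{M}⁺ = {J, M, N, P}, which is all of the schema, so {M} is the only candidate key.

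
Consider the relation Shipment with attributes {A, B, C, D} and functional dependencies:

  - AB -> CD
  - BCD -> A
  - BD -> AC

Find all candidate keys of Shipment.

AB; BD

Attribute B never appears on the right-hand side of any dependency, so B must belong to every candidate key.
{B}⁺ = {B}, which is not all of the schema, so we must add further attributes.
{A, B}⁺: AB→CD adds C, D → {A, B, C, D}. Minimal: {B}⁺ = {B}; {A}⁺ = {A} — none reach the full schema.
{B, D}⁺: BD→AC adds A, C → {A, B, C, D}. Minimal: {D}⁺ = {D}; {B}⁺ = {B} — none reach the full schema.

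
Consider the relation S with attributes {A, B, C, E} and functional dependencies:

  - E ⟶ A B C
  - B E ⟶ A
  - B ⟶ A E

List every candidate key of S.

{B}⁺: B→AE adds A, E; E→ABC adds C → {A, B, C, E}.
{E}⁺: E→ABC adds A, B, C → {A, B, C, E}.

{B}, {E}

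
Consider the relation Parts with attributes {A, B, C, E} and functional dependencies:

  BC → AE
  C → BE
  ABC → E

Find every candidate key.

{C}

Attribute C never appears on the right-hand side of any dependency, so C must belong to every candidate key.
{C}⁺ = {A, B, C, E}, which is all of the schema, so {C} is the only candidate key.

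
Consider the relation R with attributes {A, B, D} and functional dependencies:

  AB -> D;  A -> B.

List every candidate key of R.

A

Attribute A never appears on the right-hand side of any dependency, so A must belong to every candidate key.
{A}⁺ = {A, B, D}, which is all of the schema, so {A} is the only candidate key.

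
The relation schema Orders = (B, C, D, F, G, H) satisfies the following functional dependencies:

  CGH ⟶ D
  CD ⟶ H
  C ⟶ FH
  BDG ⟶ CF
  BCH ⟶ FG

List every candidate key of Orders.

BC, BDG

Attribute B never appears on the right-hand side of any dependency, so B must belong to every candidate key.
{B}⁺ = {B}, which is not all of the schema, so we must add further attributes.
{B, C}⁺: C→FH adds F, H; BCH→FG adds G; CGH→D adds D → {B, C, D, F, G, H}. Minimal: {C}⁺ = {C, F, H}; {B}⁺ = {B} — none reach the full schema.
{B, D, G}⁺: BDG→CF adds C, F; CD→H adds H → {B, C, D, F, G, H}. Minimal: {D, G}⁺ = {D, G}; {B, G}⁺ = {B, G}; {B, D}⁺ = {B, D} — none reach the full schema.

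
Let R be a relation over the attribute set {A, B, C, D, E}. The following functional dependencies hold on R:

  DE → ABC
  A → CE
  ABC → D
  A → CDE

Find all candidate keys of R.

{A}⁺: A→CE adds C, E; A→CDE adds D; DE→ABC adds B → {A, B, C, D, E}.
{D, E}⁺: DE→ABC adds A, B, C → {A, B, C, D, E}. Minimal: {E}⁺ = {E}; {D}⁺ = {D} — none reach the full schema.

(A), (D, E)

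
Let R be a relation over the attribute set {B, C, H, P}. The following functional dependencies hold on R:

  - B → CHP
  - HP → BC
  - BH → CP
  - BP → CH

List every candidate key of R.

{B}, {H, P}

{B}⁺: B→CHP adds C, H, P → {B, C, H, P}.
{H, P}⁺: HP→BC adds B, C → {B, C, H, P}.
Any other superkey contains one of these as a subset, so there are no further candidate keys.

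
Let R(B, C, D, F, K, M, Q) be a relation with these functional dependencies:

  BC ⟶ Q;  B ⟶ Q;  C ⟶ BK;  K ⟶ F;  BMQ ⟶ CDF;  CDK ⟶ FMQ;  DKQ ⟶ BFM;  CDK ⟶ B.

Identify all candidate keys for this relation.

{B, M}⁺: B→Q adds Q; BMQ→CDF adds C, D, F; C→BK adds K → {B, C, D, F, K, M, Q}. Minimal: {M}⁺ = {M}; {B}⁺ = {B, Q} — none reach the full schema.
{C, D}⁺: C→BK adds B, K; K→F adds F; CDK→FMQ adds M, Q → {B, C, D, F, K, M, Q}. Minimal: {D}⁺ = {D}; {C}⁺ = {B, C, F, K, Q} — none reach the full schema.
{C, M}⁺: C→BK adds B, K; K→F adds F; BC→Q adds Q; BMQ→CDF adds D → {B, C, D, F, K, M, Q}. Minimal: {M}⁺ = {M}; {C}⁺ = {B, C, F, K, Q} — none reach the full schema.
{B, D, K}⁺: B→Q adds Q; K→F adds F; DKQ→BFM adds M; BMQ→CDF adds C → {B, C, D, F, K, M, Q}. Minimal: {D, K}⁺ = {D, F, K}; {B, K}⁺ = {B, F, K, Q}; {B, D}⁺ = {B, D, Q} — none reach the full schema.
{D, K, Q}⁺: K→F adds F; DKQ→BFM adds B, M; BMQ→CDF adds C → {B, C, D, F, K, M, Q}. Minimal: {K, Q}⁺ = {F, K, Q}; {D, Q}⁺ = {D, Q}; {D, K}⁺ = {D, F, K} — none reach the full schema.
Any other superkey contains one of these as a subset, so there are no further candidate keys.

{B, M}, {C, D}, {C, M}, {B, D, K}, {D, K, Q}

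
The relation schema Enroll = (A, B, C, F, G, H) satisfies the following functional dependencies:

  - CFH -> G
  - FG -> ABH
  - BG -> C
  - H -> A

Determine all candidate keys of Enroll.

{F, G}, {C, F, H}

{F, G}⁺: FG→ABH adds A, B, H; BG→C adds C → {A, B, C, F, G, H}. Minimal: {G}⁺ = {G}; {F}⁺ = {F} — none reach the full schema.
{C, F, H}⁺: CFH→G adds G; FG→ABH adds A, B → {A, B, C, F, G, H}. Minimal: {F, H}⁺ = {A, F, H}; {C, H}⁺ = {A, C, H}; {C, F}⁺ = {C, F} — none reach the full schema.
Any other superkey contains one of these as a subset, so there are no further candidate keys.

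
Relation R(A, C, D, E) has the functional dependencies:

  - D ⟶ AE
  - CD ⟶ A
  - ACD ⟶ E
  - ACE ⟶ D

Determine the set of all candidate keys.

(C, D); (A, C, E)

Attribute C never appears on the right-hand side of any dependency, so C must belong to every candidate key.
{C}⁺ = {C}, which is not all of the schema, so we must add further attributes.
{C, D}⁺: D→AE adds A, E → {A, C, D, E}. Minimal: {D}⁺ = {A, D, E}; {C}⁺ = {C} — none reach the full schema.
{A, C, E}⁺: ACE→D adds D → {A, C, D, E}. Minimal: {C, E}⁺ = {C, E}; {A, E}⁺ = {A, E}; {A, C}⁺ = {A, C} — none reach the full schema.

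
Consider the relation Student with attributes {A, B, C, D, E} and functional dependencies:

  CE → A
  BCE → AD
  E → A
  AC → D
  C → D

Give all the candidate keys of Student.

{B, C, E}

Attributes B, C, E never appear on any right-hand side, so every candidate key must contain {B, C, E}.
{B, C, E}⁺ = {A, B, C, D, E}, which is all of the schema, so {B, C, E} is the only candidate key.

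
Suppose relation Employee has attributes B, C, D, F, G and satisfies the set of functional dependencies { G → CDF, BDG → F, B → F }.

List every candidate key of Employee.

Attributes B, G never appear on any right-hand side, so every candidate key must contain {B, G}.
{B, G}⁺ = {B, C, D, F, G}, which is all of the schema, so {B, G} is the only candidate key.

BG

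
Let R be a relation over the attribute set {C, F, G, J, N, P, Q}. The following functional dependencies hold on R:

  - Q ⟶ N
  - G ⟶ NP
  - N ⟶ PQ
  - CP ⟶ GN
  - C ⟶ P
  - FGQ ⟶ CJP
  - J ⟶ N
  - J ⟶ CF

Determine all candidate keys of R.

{J}⁺: J→N adds N; J→CF adds C, F; N→PQ adds P, Q; CP→GN adds G → {C, F, G, J, N, P, Q}.
{C, F}⁺: C→P adds P; CP→GN adds G, N; N→PQ adds Q; FGQ→CJP adds J → {C, F, G, J, N, P, Q}. Minimal: {F}⁺ = {F}; {C}⁺ = {C, G, N, P, Q} — none reach the full schema.
{F, G}⁺: G→NP adds N, P; N→PQ adds Q; FGQ→CJP adds C, J → {C, F, G, J, N, P, Q}. Minimal: {G}⁺ = {G, N, P, Q}; {F}⁺ = {F} — none reach the full schema.

{J}, {C, F}, {F, G}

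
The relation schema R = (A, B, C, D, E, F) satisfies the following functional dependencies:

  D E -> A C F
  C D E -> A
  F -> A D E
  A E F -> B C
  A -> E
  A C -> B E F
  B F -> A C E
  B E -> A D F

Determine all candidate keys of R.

{F}⁺: F→ADE adds A, D, E; AEF→BC adds B, C → {A, B, C, D, E, F}.
{A, B}⁺: A→E adds E; BE→ADF adds D, F; DE→ACF adds C → {A, B, C, D, E, F}. Minimal: {B}⁺ = {B}; {A}⁺ = {A, E} — none reach the full schema.
{A, C}⁺: A→E adds E; AC→BEF adds B, F; BE→ADF adds D → {A, B, C, D, E, F}. Minimal: {C}⁺ = {C}; {A}⁺ = {A, E} — none reach the full schema.
{A, D}⁺: A→E adds E; DE→ACF adds C, F; AEF→BC adds B → {A, B, C, D, E, F}. Minimal: {D}⁺ = {D}; {A}⁺ = {A, E} — none reach the full schema.
{B, E}⁺: BE→ADF adds A, D, F; DE→ACF adds C → {A, B, C, D, E, F}. Minimal: {E}⁺ = {E}; {B}⁺ = {B} — none reach the full schema.
{D, E}⁺: DE→ACF adds A, C, F; AEF→BC adds B → {A, B, C, D, E, F}. Minimal: {E}⁺ = {E}; {D}⁺ = {D} — none reach the full schema.

{F}, {A, B}, {A, C}, {A, D}, {B, E}, {D, E}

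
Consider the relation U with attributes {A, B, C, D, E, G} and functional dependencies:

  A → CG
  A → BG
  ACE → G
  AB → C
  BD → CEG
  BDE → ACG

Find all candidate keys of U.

Attribute D never appears on the right-hand side of any dependency, so D must belong to every candidate key.
{D}⁺ = {D}, which is not all of the schema, so we must add further attributes.
{A, D}⁺: A→CG adds C, G; A→BG adds B; BD→CEG adds E → {A, B, C, D, E, G}. Minimal: {D}⁺ = {D}; {A}⁺ = {A, B, C, G} — none reach the full schema.
{B, D}⁺: BD→CEG adds C, E, G; BDE→ACG adds A → {A, B, C, D, E, G}. Minimal: {D}⁺ = {D}; {B}⁺ = {B} — none reach the full schema.

(A, D); (B, D)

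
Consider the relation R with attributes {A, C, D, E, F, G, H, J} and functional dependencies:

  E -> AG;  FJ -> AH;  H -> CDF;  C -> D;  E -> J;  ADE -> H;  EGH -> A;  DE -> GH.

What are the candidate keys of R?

CE, DE, EF, EH

Attribute E never appears on the right-hand side of any dependency, so E must belong to every candidate key.
{E}⁺ = {A, E, G, J}, which is not all of the schema, so we must add further attributes.
{C, E}⁺: E→AG adds A, G; C→D adds D; E→J adds J; ADE→H adds H; H→CDF adds F → {A, C, D, E, F, G, H, J}.
{D, E}⁺: E→AG adds A, G; E→J adds J; ADE→H adds H; H→CDF adds C, F → {A, C, D, E, F, G, H, J}.
{E, F}⁺: E→AG adds A, G; E→J adds J; FJ→AH adds H; H→CDF adds C, D → {A, C, D, E, F, G, H, J}.
{E, H}⁺: E→AG adds A, G; H→CDF adds C, D, F; E→J adds J → {A, C, D, E, F, G, H, J}.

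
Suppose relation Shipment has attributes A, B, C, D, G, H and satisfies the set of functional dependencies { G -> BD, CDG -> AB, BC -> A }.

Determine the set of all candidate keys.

(C, G, H)

{C, G, H}⁺: G→BD adds B, D; CDG→AB adds A → {A, B, C, D, G, H}.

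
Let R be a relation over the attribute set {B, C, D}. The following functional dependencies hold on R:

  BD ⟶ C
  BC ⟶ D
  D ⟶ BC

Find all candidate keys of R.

(D); (B, C)

{D}⁺: D→BC adds B, C → {B, C, D}.
{B, C}⁺: BC→D adds D → {B, C, D}. Minimal: {C}⁺ = {C}; {B}⁺ = {B} — none reach the full schema.
Any other superkey contains one of these as a subset, so there are no further candidate keys.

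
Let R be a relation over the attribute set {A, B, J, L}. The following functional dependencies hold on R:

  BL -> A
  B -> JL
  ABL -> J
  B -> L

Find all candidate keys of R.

{B}

{B}⁺: B→JL adds J, L; BL→A adds A → {A, B, J, L}.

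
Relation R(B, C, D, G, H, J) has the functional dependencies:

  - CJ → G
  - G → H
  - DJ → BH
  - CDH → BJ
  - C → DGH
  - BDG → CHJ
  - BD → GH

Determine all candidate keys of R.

{C}, {B, D}, {D, J}

{C}⁺: C→DGH adds D, G, H; CDH→BJ adds B, J → {B, C, D, G, H, J}.
{B, D}⁺: BD→GH adds G, H; BDG→CHJ adds C, J → {B, C, D, G, H, J}. Minimal: {D}⁺ = {D}; {B}⁺ = {B} — none reach the full schema.
{D, J}⁺: DJ→BH adds B, H; BD→GH adds G; BDG→CHJ adds C → {B, C, D, G, H, J}. Minimal: {J}⁺ = {J}; {D}⁺ = {D} — none reach the full schema.
Any other superkey contains one of these as a subset, so there are no further candidate keys.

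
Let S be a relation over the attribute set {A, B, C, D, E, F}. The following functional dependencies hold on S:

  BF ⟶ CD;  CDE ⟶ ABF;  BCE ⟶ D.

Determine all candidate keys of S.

{B, C, E}⁺: BCE→D adds D; CDE→ABF adds A, F → {A, B, C, D, E, F}.
{B, E, F}⁺: BF→CD adds C, D; CDE→ABF adds A → {A, B, C, D, E, F}.
{C, D, E}⁺: CDE→ABF adds A, B, F → {A, B, C, D, E, F}.
Any other superkey contains one of these as a subset, so there are no further candidate keys.

{B, C, E}; {B, E, F}; {C, D, E}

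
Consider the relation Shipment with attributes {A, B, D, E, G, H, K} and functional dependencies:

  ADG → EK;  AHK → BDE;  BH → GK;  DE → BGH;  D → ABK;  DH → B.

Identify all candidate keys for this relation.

{D, E}⁺: DE→BGH adds B, G, H; D→ABK adds A, K → {A, B, D, E, G, H, K}. Minimal: {E}⁺ = {E}; {D}⁺ = {A, B, D, K} — none reach the full schema.
{D, G}⁺: D→ABK adds A, B, K; ADG→EK adds E; DE→BGH adds H → {A, B, D, E, G, H, K}. Minimal: {G}⁺ = {G}; {D}⁺ = {A, B, D, K} — none reach the full schema.
{D, H}⁺: D→ABK adds A, B, K; AHK→BDE adds E; BH→GK adds G → {A, B, D, E, G, H, K}. Minimal: {H}⁺ = {H}; {D}⁺ = {A, B, D, K} — none reach the full schema.
{A, B, H}⁺: BH→GK adds G, K; AHK→BDE adds D, E → {A, B, D, E, G, H, K}. Minimal: {B, H}⁺ = {B, G, H, K}; {A, H}⁺ = {A, H}; {A, B}⁺ = {A, B} — none reach the full schema.
{A, H, K}⁺: AHK→BDE adds B, D, E; BH→GK adds G → {A, B, D, E, G, H, K}. Minimal: {H, K}⁺ = {H, K}; {A, K}⁺ = {A, K}; {A, H}⁺ = {A, H} — none reach the full schema.

{D, E}, {D, G}, {D, H}, {A, B, H}, {A, H, K}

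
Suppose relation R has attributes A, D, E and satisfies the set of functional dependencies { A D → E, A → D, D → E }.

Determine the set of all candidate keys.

{A}

Attribute A never appears on the right-hand side of any dependency, so A must belong to every candidate key.
{A}⁺ = {A, D, E}, which is all of the schema, so {A} is the only candidate key.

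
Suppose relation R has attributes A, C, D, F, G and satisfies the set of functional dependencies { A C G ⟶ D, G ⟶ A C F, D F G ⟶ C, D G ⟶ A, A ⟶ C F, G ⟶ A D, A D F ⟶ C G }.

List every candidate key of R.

G, AD

{G}⁺: G→ACF adds A, C, F; G→AD adds D → {A, C, D, F, G}.
{A, D}⁺: A→CF adds C, F; ADF→CG adds G → {A, C, D, F, G}. Minimal: {D}⁺ = {D}; {A}⁺ = {A, C, F} — none reach the full schema.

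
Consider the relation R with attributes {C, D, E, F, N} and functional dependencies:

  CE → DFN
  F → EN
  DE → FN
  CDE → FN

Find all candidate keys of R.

Attribute C never appears on the right-hand side of any dependency, so C must belong to every candidate key.
{C}⁺ = {C}, which is not all of the schema, so we must add further attributes.
{C, E}⁺: CE→DFN adds D, F, N → {C, D, E, F, N}. Minimal: {E}⁺ = {E}; {C}⁺ = {C} — none reach the full schema.
{C, F}⁺: F→EN adds E, N; CE→DFN adds D → {C, D, E, F, N}. Minimal: {F}⁺ = {E, F, N}; {C}⁺ = {C} — none reach the full schema.

CE, CF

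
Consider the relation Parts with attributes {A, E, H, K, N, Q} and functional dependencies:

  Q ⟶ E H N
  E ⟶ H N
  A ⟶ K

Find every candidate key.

{A, Q}

{A, Q}⁺: Q→EHN adds E, H, N; A→K adds K → {A, E, H, K, N, Q}. Minimal: {Q}⁺ = {E, H, N, Q}; {A}⁺ = {A, K} — none reach the full schema.
No other minimal superkey exists.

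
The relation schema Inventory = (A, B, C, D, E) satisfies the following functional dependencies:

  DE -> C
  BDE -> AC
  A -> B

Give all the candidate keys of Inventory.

(A, D, E), (B, D, E)

Attributes D, E never appear on any right-hand side, so every candidate key must contain {D, E}.
{D, E}⁺ = {C, D, E}, which is not all of the schema, so we must add further attributes.
{A, D, E}⁺: DE→C adds C; A→B adds B → {A, B, C, D, E}. Minimal: {D, E}⁺ = {C, D, E}; {A, E}⁺ = {A, B, E}; {A, D}⁺ = {A, B, D} — none reach the full schema.
{B, D, E}⁺: DE→C adds C; BDE→AC adds A → {A, B, C, D, E}. Minimal: {D, E}⁺ = {C, D, E}; {B, E}⁺ = {B, E}; {B, D}⁺ = {B, D} — none reach the full schema.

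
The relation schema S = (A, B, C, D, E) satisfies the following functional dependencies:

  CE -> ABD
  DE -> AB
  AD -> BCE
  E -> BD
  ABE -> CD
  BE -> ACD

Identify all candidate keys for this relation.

{E}⁺: E→BD adds B, D; BE→ACD adds A, C → {A, B, C, D, E}.
{A, D}⁺: AD→BCE adds B, C, E → {A, B, C, D, E}. Minimal: {D}⁺ = {D}; {A}⁺ = {A} — none reach the full schema.
Any other superkey contains one of these as a subset, so there are no further candidate keys.

{E}, {A, D}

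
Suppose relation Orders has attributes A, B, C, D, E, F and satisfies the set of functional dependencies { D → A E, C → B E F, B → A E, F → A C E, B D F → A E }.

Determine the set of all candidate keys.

Attribute D never appears on the right-hand side of any dependency, so D must belong to every candidate key.
{D}⁺ = {A, D, E}, which is not all of the schema, so we must add further attributes.
{C, D}⁺: D→AE adds A, E; C→BEF adds B, F → {A, B, C, D, E, F}.
{D, F}⁺: D→AE adds A, E; F→ACE adds C; C→BEF adds B → {A, B, C, D, E, F}.

{C, D}, {D, F}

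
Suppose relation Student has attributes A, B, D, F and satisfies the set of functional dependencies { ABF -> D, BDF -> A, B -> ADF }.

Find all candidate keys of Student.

Attribute B never appears on the right-hand side of any dependency, so B must belong to every candidate key.
{B}⁺ = {A, B, D, F}, which is all of the schema, so {B} is the only candidate key.

{B}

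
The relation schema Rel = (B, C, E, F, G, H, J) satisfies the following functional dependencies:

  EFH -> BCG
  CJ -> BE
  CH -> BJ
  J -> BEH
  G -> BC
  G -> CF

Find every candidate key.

FJ, GH, GJ, CFH, EFH

{F, J}⁺: J→BEH adds B, E, H; EFH→BCG adds C, G → {B, C, E, F, G, H, J}.
{G, H}⁺: G→BC adds B, C; G→CF adds F; CH→BJ adds J; J→BEH adds E → {B, C, E, F, G, H, J}.
{G, J}⁺: J→BEH adds B, E, H; G→BC adds C; G→CF adds F → {B, C, E, F, G, H, J}.
{C, F, H}⁺: CH→BJ adds B, J; J→BEH adds E; EFH→BCG adds G → {B, C, E, F, G, H, J}.
{E, F, H}⁺: EFH→BCG adds B, C, G; CH→BJ adds J → {B, C, E, F, G, H, J}.
Any other superkey contains one of these as a subset, so there are no further candidate keys.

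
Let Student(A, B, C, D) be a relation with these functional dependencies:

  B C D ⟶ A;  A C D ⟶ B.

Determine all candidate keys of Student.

{A, C, D}, {B, C, D}

Attributes C, D never appear on any right-hand side, so every candidate key must contain {C, D}.
{C, D}⁺ = {C, D}, which is not all of the schema, so we must add further attributes.
{A, C, D}⁺: ACD→B adds B → {A, B, C, D}. Minimal: {C, D}⁺ = {C, D}; {A, D}⁺ = {A, D}; {A, C}⁺ = {A, C} — none reach the full schema.
{B, C, D}⁺: BCD→A adds A → {A, B, C, D}. Minimal: {C, D}⁺ = {C, D}; {B, D}⁺ = {B, D}; {B, C}⁺ = {B, C} — none reach the full schema.
Any other superkey contains one of these as a subset, so there are no further candidate keys.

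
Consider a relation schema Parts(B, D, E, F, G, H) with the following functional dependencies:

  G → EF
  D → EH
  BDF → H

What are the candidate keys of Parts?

Attributes B, D, G never appear on any right-hand side, so every candidate key must contain {B, D, G}.
{B, D, G}⁺ = {B, D, E, F, G, H}, which is all of the schema, so {B, D, G} is the only candidate key.

{B, D, G}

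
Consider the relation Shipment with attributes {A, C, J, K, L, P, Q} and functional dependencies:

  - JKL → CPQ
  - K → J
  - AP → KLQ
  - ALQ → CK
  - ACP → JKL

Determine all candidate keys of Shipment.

AP; AKL; ALQ

Attribute A never appears on the right-hand side of any dependency, so A must belong to every candidate key.
{A}⁺ = {A}, which is not all of the schema, so we must add further attributes.
{A, P}⁺: AP→KLQ adds K, L, Q; ALQ→CK adds C; ACP→JKL adds J → {A, C, J, K, L, P, Q}. Minimal: {P}⁺ = {P}; {A}⁺ = {A} — none reach the full schema.
{A, K, L}⁺: K→J adds J; JKL→CPQ adds C, P, Q → {A, C, J, K, L, P, Q}. Minimal: {K, L}⁺ = {C, J, K, L, P, Q}; {A, L}⁺ = {A, L}; {A, K}⁺ = {A, J, K} — none reach the full schema.
{A, L, Q}⁺: ALQ→CK adds C, K; K→J adds J; JKL→CPQ adds P → {A, C, J, K, L, P, Q}. Minimal: {L, Q}⁺ = {L, Q}; {A, Q}⁺ = {A, Q}; {A, L}⁺ = {A, L} — none reach the full schema.
Any other superkey contains one of these as a subset, so there are no further candidate keys.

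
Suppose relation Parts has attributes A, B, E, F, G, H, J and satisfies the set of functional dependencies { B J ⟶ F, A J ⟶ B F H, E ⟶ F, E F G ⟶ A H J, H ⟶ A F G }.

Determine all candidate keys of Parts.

(E, G), (E, H), (A, E, J)

{E, G}⁺: E→F adds F; EFG→AHJ adds A, H, J; AJ→BFH adds B → {A, B, E, F, G, H, J}. Minimal: {G}⁺ = {G}; {E}⁺ = {E, F} — none reach the full schema.
{E, H}⁺: E→F adds F; H→AFG adds A, G; EFG→AHJ adds J; AJ→BFH adds B → {A, B, E, F, G, H, J}. Minimal: {H}⁺ = {A, F, G, H}; {E}⁺ = {E, F} — none reach the full schema.
{A, E, J}⁺: AJ→BFH adds B, F, H; H→AFG adds G → {A, B, E, F, G, H, J}. Minimal: {E, J}⁺ = {E, F, J}; {A, J}⁺ = {A, B, F, G, H, J}; {A, E}⁺ = {A, E, F} — none reach the full schema.
Any other superkey contains one of these as a subset, so there are no further candidate keys.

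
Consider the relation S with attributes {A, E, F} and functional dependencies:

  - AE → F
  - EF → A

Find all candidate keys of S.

Attribute E never appears on the right-hand side of any dependency, so E must belong to every candidate key.
{E}⁺ = {E}, which is not all of the schema, so we must add further attributes.
{A, E}⁺: AE→F adds F → {A, E, F}. Minimal: {E}⁺ = {E}; {A}⁺ = {A} — none reach the full schema.
{E, F}⁺: EF→A adds A → {A, E, F}. Minimal: {F}⁺ = {F}; {E}⁺ = {E} — none reach the full schema.

{A, E}, {E, F}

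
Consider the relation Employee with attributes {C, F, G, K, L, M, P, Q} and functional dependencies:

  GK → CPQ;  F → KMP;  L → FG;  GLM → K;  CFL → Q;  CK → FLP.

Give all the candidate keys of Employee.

{L}, {C, F}, {C, K}, {F, G}, {G, K}

{L}⁺: L→FG adds F, G; F→KMP adds K, M, P; GK→CPQ adds C, Q → {C, F, G, K, L, M, P, Q}.
{C, F}⁺: F→KMP adds K, M, P; CK→FLP adds L; L→FG adds G; CFL→Q adds Q → {C, F, G, K, L, M, P, Q}. Minimal: {F}⁺ = {F, K, M, P}; {C}⁺ = {C} — none reach the full schema.
{C, K}⁺: CK→FLP adds F, L, P; F→KMP adds M; L→FG adds G; CFL→Q adds Q → {C, F, G, K, L, M, P, Q}. Minimal: {K}⁺ = {K}; {C}⁺ = {C} — none reach the full schema.
{F, G}⁺: F→KMP adds K, M, P; GK→CPQ adds C, Q; CK→FLP adds L → {C, F, G, K, L, M, P, Q}. Minimal: {G}⁺ = {G}; {F}⁺ = {F, K, M, P} — none reach the full schema.
{G, K}⁺: GK→CPQ adds C, P, Q; CK→FLP adds F, L; F→KMP adds M → {C, F, G, K, L, M, P, Q}. Minimal: {K}⁺ = {K}; {G}⁺ = {G} — none reach the full schema.
Any other superkey contains one of these as a subset, so there are no further candidate keys.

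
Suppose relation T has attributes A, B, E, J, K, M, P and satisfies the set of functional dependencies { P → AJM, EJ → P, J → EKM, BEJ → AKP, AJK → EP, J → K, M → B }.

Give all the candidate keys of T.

{J}⁺: J→EKM adds E, K, M; M→B adds B; EJ→P adds P; BEJ→AKP adds A → {A, B, E, J, K, M, P}.
{P}⁺: P→AJM adds A, J, M; J→EKM adds E, K; M→B adds B → {A, B, E, J, K, M, P}.

{J}; {P}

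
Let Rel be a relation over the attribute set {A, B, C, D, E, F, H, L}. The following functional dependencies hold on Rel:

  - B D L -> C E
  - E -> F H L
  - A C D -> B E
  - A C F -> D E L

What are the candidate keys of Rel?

(A, C, D), (A, C, E), (A, C, F), (A, B, D, E), (A, B, D, L)

{A, C, D}⁺: ACD→BE adds B, E; E→FHL adds F, H, L → {A, B, C, D, E, F, H, L}.
{A, C, E}⁺: E→FHL adds F, H, L; ACF→DEL adds D; ACD→BE adds B → {A, B, C, D, E, F, H, L}.
{A, C, F}⁺: ACF→DEL adds D, E, L; E→FHL adds H; ACD→BE adds B → {A, B, C, D, E, F, H, L}.
{A, B, D, E}⁺: E→FHL adds F, H, L; BDL→CE adds C → {A, B, C, D, E, F, H, L}.
{A, B, D, L}⁺: BDL→CE adds C, E; E→FHL adds F, H → {A, B, C, D, E, F, H, L}.
Any other superkey contains one of these as a subset, so there are no further candidate keys.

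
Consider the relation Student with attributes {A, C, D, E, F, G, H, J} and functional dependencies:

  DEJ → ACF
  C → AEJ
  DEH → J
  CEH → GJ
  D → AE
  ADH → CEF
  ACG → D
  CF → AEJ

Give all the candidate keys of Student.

(C, H); (D, H)

Attribute H never appears on the right-hand side of any dependency, so H must belong to every candidate key.
{H}⁺ = {H}, which is not all of the schema, so we must add further attributes.
{C, H}⁺: C→AEJ adds A, E, J; CEH→GJ adds G; ACG→D adds D; DEJ→ACF adds F → {A, C, D, E, F, G, H, J}. Minimal: {H}⁺ = {H}; {C}⁺ = {A, C, E, J} — none reach the full schema.
{D, H}⁺: D→AE adds A, E; ADH→CEF adds C, F; CF→AEJ adds J; CEH→GJ adds G → {A, C, D, E, F, G, H, J}. Minimal: {H}⁺ = {H}; {D}⁺ = {A, D, E} — none reach the full schema.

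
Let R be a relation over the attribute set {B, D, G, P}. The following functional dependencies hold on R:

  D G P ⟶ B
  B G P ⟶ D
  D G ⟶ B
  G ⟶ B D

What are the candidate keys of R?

{G, P}

Attributes G, P never appear on any right-hand side, so every candidate key must contain {G, P}.
{G, P}⁺ = {B, D, G, P}, which is all of the schema, so {G, P} is the only candidate key.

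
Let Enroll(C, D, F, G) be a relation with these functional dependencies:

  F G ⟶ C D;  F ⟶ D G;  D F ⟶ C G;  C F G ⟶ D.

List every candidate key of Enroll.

Attribute F never appears on the right-hand side of any dependency, so F must belong to every candidate key.
{F}⁺ = {C, D, F, G}, which is all of the schema, so {F} is the only candidate key.

F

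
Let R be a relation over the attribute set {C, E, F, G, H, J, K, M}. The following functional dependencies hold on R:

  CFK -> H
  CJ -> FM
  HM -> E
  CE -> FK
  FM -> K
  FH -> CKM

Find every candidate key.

{C, G, J}⁺: CJ→FM adds F, M; FM→K adds K; CFK→H adds H; HM→E adds E → {C, E, F, G, H, J, K, M}. Minimal: {G, J}⁺ = {G, J}; {C, J}⁺ = {C, E, F, H, J, K, M}; {C, G}⁺ = {C, G} — none reach the full schema.
{F, G, H, J}⁺: FH→CKM adds C, K, M; HM→E adds E → {C, E, F, G, H, J, K, M}. Minimal: {G, H, J}⁺ = {G, H, J}; {F, H, J}⁺ = {C, E, F, H, J, K, M}; {F, G, J}⁺ = {F, G, J}; … — none reach the full schema.
Any other superkey contains one of these as a subset, so there are no further candidate keys.

CGJ; FGHJ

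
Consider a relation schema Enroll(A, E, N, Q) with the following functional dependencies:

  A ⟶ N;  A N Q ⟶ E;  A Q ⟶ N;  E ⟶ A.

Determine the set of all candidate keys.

{A, Q}⁺: A→N adds N; ANQ→E adds E → {A, E, N, Q}. Minimal: {Q}⁺ = {Q}; {A}⁺ = {A, N} — none reach the full schema.
{E, Q}⁺: E→A adds A; A→N adds N → {A, E, N, Q}. Minimal: {Q}⁺ = {Q}; {E}⁺ = {A, E, N} — none reach the full schema.
Any other superkey contains one of these as a subset, so there are no further candidate keys.

{A, Q}, {E, Q}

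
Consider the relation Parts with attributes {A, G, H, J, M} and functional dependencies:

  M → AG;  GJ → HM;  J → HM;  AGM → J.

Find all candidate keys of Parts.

{J}⁺: J→HM adds H, M; M→AG adds A, G → {A, G, H, J, M}.
{M}⁺: M→AG adds A, G; AGM→J adds J; GJ→HM adds H → {A, G, H, J, M}.

{J}, {M}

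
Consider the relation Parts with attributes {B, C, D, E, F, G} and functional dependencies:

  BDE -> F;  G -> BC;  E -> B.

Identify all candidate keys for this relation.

{D, E, G}

{D, E, G}⁺: G→BC adds B, C; BDE→F adds F → {B, C, D, E, F, G}. Minimal: {E, G}⁺ = {B, C, E, G}; {D, G}⁺ = {B, C, D, G}; {D, E}⁺ = {B, D, E, F} — none reach the full schema.
No other minimal superkey exists.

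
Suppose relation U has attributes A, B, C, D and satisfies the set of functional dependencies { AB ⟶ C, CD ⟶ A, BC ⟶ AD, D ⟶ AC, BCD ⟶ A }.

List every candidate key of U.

AB; BC; BD

{A, B}⁺: AB→C adds C; BC→AD adds D → {A, B, C, D}. Minimal: {B}⁺ = {B}; {A}⁺ = {A} — none reach the full schema.
{B, C}⁺: BC→AD adds A, D → {A, B, C, D}. Minimal: {C}⁺ = {C}; {B}⁺ = {B} — none reach the full schema.
{B, D}⁺: D→AC adds A, C → {A, B, C, D}. Minimal: {D}⁺ = {A, C, D}; {B}⁺ = {B} — none reach the full schema.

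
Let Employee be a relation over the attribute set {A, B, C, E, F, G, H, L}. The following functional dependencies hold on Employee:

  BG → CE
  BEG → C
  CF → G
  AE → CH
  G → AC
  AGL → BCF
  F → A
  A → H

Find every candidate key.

{G, L}, {C, F, L}, {E, F, L}

Attribute L never appears on the right-hand side of any dependency, so L must belong to every candidate key.
{L}⁺ = {L}, which is not all of the schema, so we must add further attributes.
{G, L}⁺: G→AC adds A, C; AGL→BCF adds B, F; A→H adds H; BG→CE adds E → {A, B, C, E, F, G, H, L}. Minimal: {L}⁺ = {L}; {G}⁺ = {A, C, G, H} — none reach the full schema.
{C, F, L}⁺: CF→G adds G; G→AC adds A; AGL→BCF adds B; A→H adds H; BG→CE adds E → {A, B, C, E, F, G, H, L}. Minimal: {F, L}⁺ = {A, F, H, L}; {C, L}⁺ = {C, L}; {C, F}⁺ = {A, C, F, G, H} — none reach the full schema.
{E, F, L}⁺: F→A adds A; A→H adds H; AE→CH adds C; CF→G adds G; AGL→BCF adds B → {A, B, C, E, F, G, H, L}. Minimal: {F, L}⁺ = {A, F, H, L}; {E, L}⁺ = {E, L}; {E, F}⁺ = {A, C, E, F, G, H} — none reach the full schema.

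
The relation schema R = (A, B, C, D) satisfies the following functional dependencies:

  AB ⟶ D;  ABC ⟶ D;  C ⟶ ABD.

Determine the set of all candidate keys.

{C}

Attribute C never appears on the right-hand side of any dependency, so C must belong to every candidate key.
{C}⁺ = {A, B, C, D}, which is all of the schema, so {C} is the only candidate key.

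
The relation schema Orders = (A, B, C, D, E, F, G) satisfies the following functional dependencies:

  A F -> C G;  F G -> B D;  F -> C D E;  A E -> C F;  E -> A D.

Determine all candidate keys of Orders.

{E}⁺: E→AD adds A, D; AE→CF adds C, F; AF→CG adds G; FG→BD adds B → {A, B, C, D, E, F, G}.
{F}⁺: F→CDE adds C, D, E; E→AD adds A; AF→CG adds G; FG→BD adds B → {A, B, C, D, E, F, G}.
Any other superkey contains one of these as a subset, so there are no further candidate keys.

(E); (F)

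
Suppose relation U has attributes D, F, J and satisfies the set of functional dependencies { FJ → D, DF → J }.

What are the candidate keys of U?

Attribute F never appears on the right-hand side of any dependency, so F must belong to every candidate key.
{F}⁺ = {F}, which is not all of the schema, so we must add further attributes.
{D, F}⁺: DF→J adds J → {D, F, J}. Minimal: {F}⁺ = {F}; {D}⁺ = {D} — none reach the full schema.
{F, J}⁺: FJ→D adds D → {D, F, J}. Minimal: {J}⁺ = {J}; {F}⁺ = {F} — none reach the full schema.
Any other superkey contains one of these as a subset, so there are no further candidate keys.

(D, F), (F, J)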